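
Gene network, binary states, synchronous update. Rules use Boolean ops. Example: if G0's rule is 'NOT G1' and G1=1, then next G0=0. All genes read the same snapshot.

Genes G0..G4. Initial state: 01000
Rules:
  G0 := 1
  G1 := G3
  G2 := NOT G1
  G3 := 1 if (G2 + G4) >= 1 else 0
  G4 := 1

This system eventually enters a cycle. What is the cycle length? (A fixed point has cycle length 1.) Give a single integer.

Answer: 1

Derivation:
Step 0: 01000
Step 1: G0=1(const) G1=G3=0 G2=NOT G1=NOT 1=0 G3=(0+0>=1)=0 G4=1(const) -> 10001
Step 2: G0=1(const) G1=G3=0 G2=NOT G1=NOT 0=1 G3=(0+1>=1)=1 G4=1(const) -> 10111
Step 3: G0=1(const) G1=G3=1 G2=NOT G1=NOT 0=1 G3=(1+1>=1)=1 G4=1(const) -> 11111
Step 4: G0=1(const) G1=G3=1 G2=NOT G1=NOT 1=0 G3=(1+1>=1)=1 G4=1(const) -> 11011
Step 5: G0=1(const) G1=G3=1 G2=NOT G1=NOT 1=0 G3=(0+1>=1)=1 G4=1(const) -> 11011
State from step 5 equals state from step 4 -> cycle length 1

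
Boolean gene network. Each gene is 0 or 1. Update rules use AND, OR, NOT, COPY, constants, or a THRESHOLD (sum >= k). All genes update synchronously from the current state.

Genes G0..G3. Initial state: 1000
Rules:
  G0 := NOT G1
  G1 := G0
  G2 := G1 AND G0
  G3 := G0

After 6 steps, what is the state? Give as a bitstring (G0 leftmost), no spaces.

Step 1: G0=NOT G1=NOT 0=1 G1=G0=1 G2=G1&G0=0&1=0 G3=G0=1 -> 1101
Step 2: G0=NOT G1=NOT 1=0 G1=G0=1 G2=G1&G0=1&1=1 G3=G0=1 -> 0111
Step 3: G0=NOT G1=NOT 1=0 G1=G0=0 G2=G1&G0=1&0=0 G3=G0=0 -> 0000
Step 4: G0=NOT G1=NOT 0=1 G1=G0=0 G2=G1&G0=0&0=0 G3=G0=0 -> 1000
Step 5: G0=NOT G1=NOT 0=1 G1=G0=1 G2=G1&G0=0&1=0 G3=G0=1 -> 1101
Step 6: G0=NOT G1=NOT 1=0 G1=G0=1 G2=G1&G0=1&1=1 G3=G0=1 -> 0111

0111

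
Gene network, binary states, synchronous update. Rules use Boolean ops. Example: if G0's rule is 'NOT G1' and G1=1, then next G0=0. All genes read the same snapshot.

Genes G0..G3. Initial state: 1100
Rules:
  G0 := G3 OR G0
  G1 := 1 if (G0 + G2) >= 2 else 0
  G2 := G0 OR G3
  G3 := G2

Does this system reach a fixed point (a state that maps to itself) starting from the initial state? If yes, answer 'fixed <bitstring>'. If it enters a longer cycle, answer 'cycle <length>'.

Answer: fixed 1111

Derivation:
Step 0: 1100
Step 1: G0=G3|G0=0|1=1 G1=(1+0>=2)=0 G2=G0|G3=1|0=1 G3=G2=0 -> 1010
Step 2: G0=G3|G0=0|1=1 G1=(1+1>=2)=1 G2=G0|G3=1|0=1 G3=G2=1 -> 1111
Step 3: G0=G3|G0=1|1=1 G1=(1+1>=2)=1 G2=G0|G3=1|1=1 G3=G2=1 -> 1111
Fixed point reached at step 2: 1111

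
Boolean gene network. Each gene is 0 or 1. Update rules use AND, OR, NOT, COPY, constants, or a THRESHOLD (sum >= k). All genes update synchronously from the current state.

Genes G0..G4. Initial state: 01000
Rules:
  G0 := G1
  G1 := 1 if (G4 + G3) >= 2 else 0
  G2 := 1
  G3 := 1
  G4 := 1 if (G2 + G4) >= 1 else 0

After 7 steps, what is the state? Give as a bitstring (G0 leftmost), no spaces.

Step 1: G0=G1=1 G1=(0+0>=2)=0 G2=1(const) G3=1(const) G4=(0+0>=1)=0 -> 10110
Step 2: G0=G1=0 G1=(0+1>=2)=0 G2=1(const) G3=1(const) G4=(1+0>=1)=1 -> 00111
Step 3: G0=G1=0 G1=(1+1>=2)=1 G2=1(const) G3=1(const) G4=(1+1>=1)=1 -> 01111
Step 4: G0=G1=1 G1=(1+1>=2)=1 G2=1(const) G3=1(const) G4=(1+1>=1)=1 -> 11111
Step 5: G0=G1=1 G1=(1+1>=2)=1 G2=1(const) G3=1(const) G4=(1+1>=1)=1 -> 11111
Step 6: G0=G1=1 G1=(1+1>=2)=1 G2=1(const) G3=1(const) G4=(1+1>=1)=1 -> 11111
Step 7: G0=G1=1 G1=(1+1>=2)=1 G2=1(const) G3=1(const) G4=(1+1>=1)=1 -> 11111

11111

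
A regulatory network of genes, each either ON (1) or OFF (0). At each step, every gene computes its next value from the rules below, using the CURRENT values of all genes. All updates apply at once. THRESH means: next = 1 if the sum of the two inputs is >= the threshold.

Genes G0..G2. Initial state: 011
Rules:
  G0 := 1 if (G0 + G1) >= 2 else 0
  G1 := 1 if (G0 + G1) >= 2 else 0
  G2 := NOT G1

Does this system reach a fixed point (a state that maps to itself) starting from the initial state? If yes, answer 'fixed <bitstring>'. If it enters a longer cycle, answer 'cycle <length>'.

Step 0: 011
Step 1: G0=(0+1>=2)=0 G1=(0+1>=2)=0 G2=NOT G1=NOT 1=0 -> 000
Step 2: G0=(0+0>=2)=0 G1=(0+0>=2)=0 G2=NOT G1=NOT 0=1 -> 001
Step 3: G0=(0+0>=2)=0 G1=(0+0>=2)=0 G2=NOT G1=NOT 0=1 -> 001
Fixed point reached at step 2: 001

Answer: fixed 001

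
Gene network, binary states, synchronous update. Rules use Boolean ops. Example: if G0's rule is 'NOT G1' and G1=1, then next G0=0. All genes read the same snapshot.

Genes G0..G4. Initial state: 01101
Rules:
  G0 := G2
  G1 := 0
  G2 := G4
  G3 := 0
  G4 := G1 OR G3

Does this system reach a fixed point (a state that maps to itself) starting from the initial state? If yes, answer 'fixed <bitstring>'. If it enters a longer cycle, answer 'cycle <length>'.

Step 0: 01101
Step 1: G0=G2=1 G1=0(const) G2=G4=1 G3=0(const) G4=G1|G3=1|0=1 -> 10101
Step 2: G0=G2=1 G1=0(const) G2=G4=1 G3=0(const) G4=G1|G3=0|0=0 -> 10100
Step 3: G0=G2=1 G1=0(const) G2=G4=0 G3=0(const) G4=G1|G3=0|0=0 -> 10000
Step 4: G0=G2=0 G1=0(const) G2=G4=0 G3=0(const) G4=G1|G3=0|0=0 -> 00000
Step 5: G0=G2=0 G1=0(const) G2=G4=0 G3=0(const) G4=G1|G3=0|0=0 -> 00000
Fixed point reached at step 4: 00000

Answer: fixed 00000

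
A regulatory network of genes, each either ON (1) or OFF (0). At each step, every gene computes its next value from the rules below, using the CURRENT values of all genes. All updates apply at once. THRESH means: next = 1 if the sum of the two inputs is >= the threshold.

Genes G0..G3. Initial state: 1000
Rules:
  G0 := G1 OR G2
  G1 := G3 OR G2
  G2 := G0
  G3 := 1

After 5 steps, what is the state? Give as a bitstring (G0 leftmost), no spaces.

Step 1: G0=G1|G2=0|0=0 G1=G3|G2=0|0=0 G2=G0=1 G3=1(const) -> 0011
Step 2: G0=G1|G2=0|1=1 G1=G3|G2=1|1=1 G2=G0=0 G3=1(const) -> 1101
Step 3: G0=G1|G2=1|0=1 G1=G3|G2=1|0=1 G2=G0=1 G3=1(const) -> 1111
Step 4: G0=G1|G2=1|1=1 G1=G3|G2=1|1=1 G2=G0=1 G3=1(const) -> 1111
Step 5: G0=G1|G2=1|1=1 G1=G3|G2=1|1=1 G2=G0=1 G3=1(const) -> 1111

1111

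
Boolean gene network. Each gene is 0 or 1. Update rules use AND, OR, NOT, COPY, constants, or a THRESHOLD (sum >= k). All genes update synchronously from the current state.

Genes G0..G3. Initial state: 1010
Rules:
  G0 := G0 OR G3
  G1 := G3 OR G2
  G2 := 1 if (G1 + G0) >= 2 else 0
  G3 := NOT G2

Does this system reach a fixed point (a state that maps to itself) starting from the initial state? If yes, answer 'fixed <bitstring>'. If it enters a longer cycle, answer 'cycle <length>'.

Step 0: 1010
Step 1: G0=G0|G3=1|0=1 G1=G3|G2=0|1=1 G2=(0+1>=2)=0 G3=NOT G2=NOT 1=0 -> 1100
Step 2: G0=G0|G3=1|0=1 G1=G3|G2=0|0=0 G2=(1+1>=2)=1 G3=NOT G2=NOT 0=1 -> 1011
Step 3: G0=G0|G3=1|1=1 G1=G3|G2=1|1=1 G2=(0+1>=2)=0 G3=NOT G2=NOT 1=0 -> 1100
Cycle of length 2 starting at step 1 -> no fixed point

Answer: cycle 2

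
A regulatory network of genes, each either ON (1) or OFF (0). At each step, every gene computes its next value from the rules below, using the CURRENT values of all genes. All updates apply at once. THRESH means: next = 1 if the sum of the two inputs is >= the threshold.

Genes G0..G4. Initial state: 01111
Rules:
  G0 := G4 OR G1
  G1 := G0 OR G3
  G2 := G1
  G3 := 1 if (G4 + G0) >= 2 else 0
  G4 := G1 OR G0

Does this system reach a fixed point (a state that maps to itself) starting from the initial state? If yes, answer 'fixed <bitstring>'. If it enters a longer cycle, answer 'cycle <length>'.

Answer: fixed 11111

Derivation:
Step 0: 01111
Step 1: G0=G4|G1=1|1=1 G1=G0|G3=0|1=1 G2=G1=1 G3=(1+0>=2)=0 G4=G1|G0=1|0=1 -> 11101
Step 2: G0=G4|G1=1|1=1 G1=G0|G3=1|0=1 G2=G1=1 G3=(1+1>=2)=1 G4=G1|G0=1|1=1 -> 11111
Step 3: G0=G4|G1=1|1=1 G1=G0|G3=1|1=1 G2=G1=1 G3=(1+1>=2)=1 G4=G1|G0=1|1=1 -> 11111
Fixed point reached at step 2: 11111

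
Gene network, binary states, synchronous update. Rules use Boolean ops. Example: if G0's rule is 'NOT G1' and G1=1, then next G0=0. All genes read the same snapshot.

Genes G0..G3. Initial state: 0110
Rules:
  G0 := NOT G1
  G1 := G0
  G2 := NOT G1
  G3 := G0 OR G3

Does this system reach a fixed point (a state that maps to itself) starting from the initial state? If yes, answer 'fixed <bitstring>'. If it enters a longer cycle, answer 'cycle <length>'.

Step 0: 0110
Step 1: G0=NOT G1=NOT 1=0 G1=G0=0 G2=NOT G1=NOT 1=0 G3=G0|G3=0|0=0 -> 0000
Step 2: G0=NOT G1=NOT 0=1 G1=G0=0 G2=NOT G1=NOT 0=1 G3=G0|G3=0|0=0 -> 1010
Step 3: G0=NOT G1=NOT 0=1 G1=G0=1 G2=NOT G1=NOT 0=1 G3=G0|G3=1|0=1 -> 1111
Step 4: G0=NOT G1=NOT 1=0 G1=G0=1 G2=NOT G1=NOT 1=0 G3=G0|G3=1|1=1 -> 0101
Step 5: G0=NOT G1=NOT 1=0 G1=G0=0 G2=NOT G1=NOT 1=0 G3=G0|G3=0|1=1 -> 0001
Step 6: G0=NOT G1=NOT 0=1 G1=G0=0 G2=NOT G1=NOT 0=1 G3=G0|G3=0|1=1 -> 1011
Step 7: G0=NOT G1=NOT 0=1 G1=G0=1 G2=NOT G1=NOT 0=1 G3=G0|G3=1|1=1 -> 1111
Cycle of length 4 starting at step 3 -> no fixed point

Answer: cycle 4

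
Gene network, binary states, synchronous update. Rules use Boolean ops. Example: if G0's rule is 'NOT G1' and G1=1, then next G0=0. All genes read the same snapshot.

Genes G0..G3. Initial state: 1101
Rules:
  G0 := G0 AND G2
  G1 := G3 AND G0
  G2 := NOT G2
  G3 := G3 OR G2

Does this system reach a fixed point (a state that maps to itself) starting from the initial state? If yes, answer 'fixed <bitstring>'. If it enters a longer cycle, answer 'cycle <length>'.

Answer: cycle 2

Derivation:
Step 0: 1101
Step 1: G0=G0&G2=1&0=0 G1=G3&G0=1&1=1 G2=NOT G2=NOT 0=1 G3=G3|G2=1|0=1 -> 0111
Step 2: G0=G0&G2=0&1=0 G1=G3&G0=1&0=0 G2=NOT G2=NOT 1=0 G3=G3|G2=1|1=1 -> 0001
Step 3: G0=G0&G2=0&0=0 G1=G3&G0=1&0=0 G2=NOT G2=NOT 0=1 G3=G3|G2=1|0=1 -> 0011
Step 4: G0=G0&G2=0&1=0 G1=G3&G0=1&0=0 G2=NOT G2=NOT 1=0 G3=G3|G2=1|1=1 -> 0001
Cycle of length 2 starting at step 2 -> no fixed point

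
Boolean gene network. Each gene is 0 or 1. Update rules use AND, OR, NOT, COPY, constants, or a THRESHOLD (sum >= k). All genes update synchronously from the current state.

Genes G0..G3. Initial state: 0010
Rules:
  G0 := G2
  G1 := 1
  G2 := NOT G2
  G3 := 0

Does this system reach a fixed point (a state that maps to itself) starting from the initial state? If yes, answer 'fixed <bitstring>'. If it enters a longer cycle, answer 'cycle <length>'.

Step 0: 0010
Step 1: G0=G2=1 G1=1(const) G2=NOT G2=NOT 1=0 G3=0(const) -> 1100
Step 2: G0=G2=0 G1=1(const) G2=NOT G2=NOT 0=1 G3=0(const) -> 0110
Step 3: G0=G2=1 G1=1(const) G2=NOT G2=NOT 1=0 G3=0(const) -> 1100
Cycle of length 2 starting at step 1 -> no fixed point

Answer: cycle 2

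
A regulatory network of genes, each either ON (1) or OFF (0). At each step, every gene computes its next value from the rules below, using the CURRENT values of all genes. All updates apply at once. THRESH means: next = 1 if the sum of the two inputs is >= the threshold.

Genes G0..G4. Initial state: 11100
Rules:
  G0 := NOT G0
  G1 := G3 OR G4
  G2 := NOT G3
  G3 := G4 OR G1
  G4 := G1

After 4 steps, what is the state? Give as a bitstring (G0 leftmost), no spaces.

Step 1: G0=NOT G0=NOT 1=0 G1=G3|G4=0|0=0 G2=NOT G3=NOT 0=1 G3=G4|G1=0|1=1 G4=G1=1 -> 00111
Step 2: G0=NOT G0=NOT 0=1 G1=G3|G4=1|1=1 G2=NOT G3=NOT 1=0 G3=G4|G1=1|0=1 G4=G1=0 -> 11010
Step 3: G0=NOT G0=NOT 1=0 G1=G3|G4=1|0=1 G2=NOT G3=NOT 1=0 G3=G4|G1=0|1=1 G4=G1=1 -> 01011
Step 4: G0=NOT G0=NOT 0=1 G1=G3|G4=1|1=1 G2=NOT G3=NOT 1=0 G3=G4|G1=1|1=1 G4=G1=1 -> 11011

11011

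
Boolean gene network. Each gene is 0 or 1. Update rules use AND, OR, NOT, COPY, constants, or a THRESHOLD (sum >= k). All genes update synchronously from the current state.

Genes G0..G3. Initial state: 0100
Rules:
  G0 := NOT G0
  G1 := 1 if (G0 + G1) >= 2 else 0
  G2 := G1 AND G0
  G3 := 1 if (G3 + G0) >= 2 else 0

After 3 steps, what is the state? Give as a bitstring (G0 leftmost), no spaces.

Step 1: G0=NOT G0=NOT 0=1 G1=(0+1>=2)=0 G2=G1&G0=1&0=0 G3=(0+0>=2)=0 -> 1000
Step 2: G0=NOT G0=NOT 1=0 G1=(1+0>=2)=0 G2=G1&G0=0&1=0 G3=(0+1>=2)=0 -> 0000
Step 3: G0=NOT G0=NOT 0=1 G1=(0+0>=2)=0 G2=G1&G0=0&0=0 G3=(0+0>=2)=0 -> 1000

1000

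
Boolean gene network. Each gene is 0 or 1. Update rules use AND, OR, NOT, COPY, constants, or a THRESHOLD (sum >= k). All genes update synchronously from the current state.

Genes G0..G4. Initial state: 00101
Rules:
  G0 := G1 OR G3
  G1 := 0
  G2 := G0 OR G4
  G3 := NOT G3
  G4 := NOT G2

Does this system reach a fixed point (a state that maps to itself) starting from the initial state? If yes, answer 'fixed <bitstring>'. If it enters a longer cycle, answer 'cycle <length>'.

Answer: cycle 4

Derivation:
Step 0: 00101
Step 1: G0=G1|G3=0|0=0 G1=0(const) G2=G0|G4=0|1=1 G3=NOT G3=NOT 0=1 G4=NOT G2=NOT 1=0 -> 00110
Step 2: G0=G1|G3=0|1=1 G1=0(const) G2=G0|G4=0|0=0 G3=NOT G3=NOT 1=0 G4=NOT G2=NOT 1=0 -> 10000
Step 3: G0=G1|G3=0|0=0 G1=0(const) G2=G0|G4=1|0=1 G3=NOT G3=NOT 0=1 G4=NOT G2=NOT 0=1 -> 00111
Step 4: G0=G1|G3=0|1=1 G1=0(const) G2=G0|G4=0|1=1 G3=NOT G3=NOT 1=0 G4=NOT G2=NOT 1=0 -> 10100
Step 5: G0=G1|G3=0|0=0 G1=0(const) G2=G0|G4=1|0=1 G3=NOT G3=NOT 0=1 G4=NOT G2=NOT 1=0 -> 00110
Cycle of length 4 starting at step 1 -> no fixed point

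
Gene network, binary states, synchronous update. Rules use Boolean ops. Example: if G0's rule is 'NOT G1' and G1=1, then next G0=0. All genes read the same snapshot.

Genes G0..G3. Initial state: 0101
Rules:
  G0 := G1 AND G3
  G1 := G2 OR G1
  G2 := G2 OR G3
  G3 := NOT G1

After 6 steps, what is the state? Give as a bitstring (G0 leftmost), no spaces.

Step 1: G0=G1&G3=1&1=1 G1=G2|G1=0|1=1 G2=G2|G3=0|1=1 G3=NOT G1=NOT 1=0 -> 1110
Step 2: G0=G1&G3=1&0=0 G1=G2|G1=1|1=1 G2=G2|G3=1|0=1 G3=NOT G1=NOT 1=0 -> 0110
Step 3: G0=G1&G3=1&0=0 G1=G2|G1=1|1=1 G2=G2|G3=1|0=1 G3=NOT G1=NOT 1=0 -> 0110
Step 4: G0=G1&G3=1&0=0 G1=G2|G1=1|1=1 G2=G2|G3=1|0=1 G3=NOT G1=NOT 1=0 -> 0110
Step 5: G0=G1&G3=1&0=0 G1=G2|G1=1|1=1 G2=G2|G3=1|0=1 G3=NOT G1=NOT 1=0 -> 0110
Step 6: G0=G1&G3=1&0=0 G1=G2|G1=1|1=1 G2=G2|G3=1|0=1 G3=NOT G1=NOT 1=0 -> 0110

0110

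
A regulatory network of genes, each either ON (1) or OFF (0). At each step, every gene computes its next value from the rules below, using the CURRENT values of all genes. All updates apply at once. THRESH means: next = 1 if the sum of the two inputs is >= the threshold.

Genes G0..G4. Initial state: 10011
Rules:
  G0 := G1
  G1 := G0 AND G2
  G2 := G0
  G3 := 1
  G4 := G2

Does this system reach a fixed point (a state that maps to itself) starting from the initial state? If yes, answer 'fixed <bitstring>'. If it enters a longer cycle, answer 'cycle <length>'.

Step 0: 10011
Step 1: G0=G1=0 G1=G0&G2=1&0=0 G2=G0=1 G3=1(const) G4=G2=0 -> 00110
Step 2: G0=G1=0 G1=G0&G2=0&1=0 G2=G0=0 G3=1(const) G4=G2=1 -> 00011
Step 3: G0=G1=0 G1=G0&G2=0&0=0 G2=G0=0 G3=1(const) G4=G2=0 -> 00010
Step 4: G0=G1=0 G1=G0&G2=0&0=0 G2=G0=0 G3=1(const) G4=G2=0 -> 00010
Fixed point reached at step 3: 00010

Answer: fixed 00010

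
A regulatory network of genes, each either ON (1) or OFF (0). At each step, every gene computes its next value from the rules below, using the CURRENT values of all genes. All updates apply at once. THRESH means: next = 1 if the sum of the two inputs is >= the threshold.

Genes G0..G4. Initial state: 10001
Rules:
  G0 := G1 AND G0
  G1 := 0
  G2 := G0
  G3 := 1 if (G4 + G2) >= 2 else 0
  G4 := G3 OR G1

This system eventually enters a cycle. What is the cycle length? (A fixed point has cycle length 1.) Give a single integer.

Step 0: 10001
Step 1: G0=G1&G0=0&1=0 G1=0(const) G2=G0=1 G3=(1+0>=2)=0 G4=G3|G1=0|0=0 -> 00100
Step 2: G0=G1&G0=0&0=0 G1=0(const) G2=G0=0 G3=(0+1>=2)=0 G4=G3|G1=0|0=0 -> 00000
Step 3: G0=G1&G0=0&0=0 G1=0(const) G2=G0=0 G3=(0+0>=2)=0 G4=G3|G1=0|0=0 -> 00000
State from step 3 equals state from step 2 -> cycle length 1

Answer: 1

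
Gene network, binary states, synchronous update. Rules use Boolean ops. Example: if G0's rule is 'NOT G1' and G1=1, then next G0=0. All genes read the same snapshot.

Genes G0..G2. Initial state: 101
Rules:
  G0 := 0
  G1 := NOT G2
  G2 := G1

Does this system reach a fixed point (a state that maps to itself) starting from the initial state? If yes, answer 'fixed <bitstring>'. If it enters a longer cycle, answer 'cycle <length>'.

Answer: cycle 4

Derivation:
Step 0: 101
Step 1: G0=0(const) G1=NOT G2=NOT 1=0 G2=G1=0 -> 000
Step 2: G0=0(const) G1=NOT G2=NOT 0=1 G2=G1=0 -> 010
Step 3: G0=0(const) G1=NOT G2=NOT 0=1 G2=G1=1 -> 011
Step 4: G0=0(const) G1=NOT G2=NOT 1=0 G2=G1=1 -> 001
Step 5: G0=0(const) G1=NOT G2=NOT 1=0 G2=G1=0 -> 000
Cycle of length 4 starting at step 1 -> no fixed point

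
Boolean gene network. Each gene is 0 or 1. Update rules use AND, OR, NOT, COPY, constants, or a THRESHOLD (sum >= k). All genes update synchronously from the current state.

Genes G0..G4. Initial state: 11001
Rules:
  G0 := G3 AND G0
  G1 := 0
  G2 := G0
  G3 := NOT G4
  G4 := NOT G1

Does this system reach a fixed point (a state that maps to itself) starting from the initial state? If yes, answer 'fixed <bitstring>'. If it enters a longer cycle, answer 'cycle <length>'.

Step 0: 11001
Step 1: G0=G3&G0=0&1=0 G1=0(const) G2=G0=1 G3=NOT G4=NOT 1=0 G4=NOT G1=NOT 1=0 -> 00100
Step 2: G0=G3&G0=0&0=0 G1=0(const) G2=G0=0 G3=NOT G4=NOT 0=1 G4=NOT G1=NOT 0=1 -> 00011
Step 3: G0=G3&G0=1&0=0 G1=0(const) G2=G0=0 G3=NOT G4=NOT 1=0 G4=NOT G1=NOT 0=1 -> 00001
Step 4: G0=G3&G0=0&0=0 G1=0(const) G2=G0=0 G3=NOT G4=NOT 1=0 G4=NOT G1=NOT 0=1 -> 00001
Fixed point reached at step 3: 00001

Answer: fixed 00001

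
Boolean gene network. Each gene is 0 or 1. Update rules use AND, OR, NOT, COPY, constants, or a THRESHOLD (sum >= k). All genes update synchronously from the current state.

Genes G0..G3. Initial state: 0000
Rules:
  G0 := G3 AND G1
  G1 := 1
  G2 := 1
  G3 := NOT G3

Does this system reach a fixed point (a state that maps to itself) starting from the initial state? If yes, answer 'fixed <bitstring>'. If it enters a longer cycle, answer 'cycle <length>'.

Answer: cycle 2

Derivation:
Step 0: 0000
Step 1: G0=G3&G1=0&0=0 G1=1(const) G2=1(const) G3=NOT G3=NOT 0=1 -> 0111
Step 2: G0=G3&G1=1&1=1 G1=1(const) G2=1(const) G3=NOT G3=NOT 1=0 -> 1110
Step 3: G0=G3&G1=0&1=0 G1=1(const) G2=1(const) G3=NOT G3=NOT 0=1 -> 0111
Cycle of length 2 starting at step 1 -> no fixed point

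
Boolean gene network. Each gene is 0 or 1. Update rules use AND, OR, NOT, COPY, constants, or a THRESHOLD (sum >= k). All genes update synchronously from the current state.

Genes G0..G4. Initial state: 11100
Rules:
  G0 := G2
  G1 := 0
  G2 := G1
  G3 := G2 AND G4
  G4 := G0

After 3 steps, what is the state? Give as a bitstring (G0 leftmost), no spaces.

Step 1: G0=G2=1 G1=0(const) G2=G1=1 G3=G2&G4=1&0=0 G4=G0=1 -> 10101
Step 2: G0=G2=1 G1=0(const) G2=G1=0 G3=G2&G4=1&1=1 G4=G0=1 -> 10011
Step 3: G0=G2=0 G1=0(const) G2=G1=0 G3=G2&G4=0&1=0 G4=G0=1 -> 00001

00001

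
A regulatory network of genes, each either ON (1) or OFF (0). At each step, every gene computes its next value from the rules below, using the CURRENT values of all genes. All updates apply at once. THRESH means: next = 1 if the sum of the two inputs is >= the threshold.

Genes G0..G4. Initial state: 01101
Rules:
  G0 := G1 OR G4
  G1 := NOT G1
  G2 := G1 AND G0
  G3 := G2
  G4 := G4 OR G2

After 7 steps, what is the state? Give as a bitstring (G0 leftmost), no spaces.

Step 1: G0=G1|G4=1|1=1 G1=NOT G1=NOT 1=0 G2=G1&G0=1&0=0 G3=G2=1 G4=G4|G2=1|1=1 -> 10011
Step 2: G0=G1|G4=0|1=1 G1=NOT G1=NOT 0=1 G2=G1&G0=0&1=0 G3=G2=0 G4=G4|G2=1|0=1 -> 11001
Step 3: G0=G1|G4=1|1=1 G1=NOT G1=NOT 1=0 G2=G1&G0=1&1=1 G3=G2=0 G4=G4|G2=1|0=1 -> 10101
Step 4: G0=G1|G4=0|1=1 G1=NOT G1=NOT 0=1 G2=G1&G0=0&1=0 G3=G2=1 G4=G4|G2=1|1=1 -> 11011
Step 5: G0=G1|G4=1|1=1 G1=NOT G1=NOT 1=0 G2=G1&G0=1&1=1 G3=G2=0 G4=G4|G2=1|0=1 -> 10101
Step 6: G0=G1|G4=0|1=1 G1=NOT G1=NOT 0=1 G2=G1&G0=0&1=0 G3=G2=1 G4=G4|G2=1|1=1 -> 11011
Step 7: G0=G1|G4=1|1=1 G1=NOT G1=NOT 1=0 G2=G1&G0=1&1=1 G3=G2=0 G4=G4|G2=1|0=1 -> 10101

10101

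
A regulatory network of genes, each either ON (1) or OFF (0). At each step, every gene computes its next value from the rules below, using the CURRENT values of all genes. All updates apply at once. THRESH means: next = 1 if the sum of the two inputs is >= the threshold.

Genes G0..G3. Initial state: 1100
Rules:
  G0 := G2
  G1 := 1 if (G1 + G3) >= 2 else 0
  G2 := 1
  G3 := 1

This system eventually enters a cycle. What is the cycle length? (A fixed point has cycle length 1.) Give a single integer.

Step 0: 1100
Step 1: G0=G2=0 G1=(1+0>=2)=0 G2=1(const) G3=1(const) -> 0011
Step 2: G0=G2=1 G1=(0+1>=2)=0 G2=1(const) G3=1(const) -> 1011
Step 3: G0=G2=1 G1=(0+1>=2)=0 G2=1(const) G3=1(const) -> 1011
State from step 3 equals state from step 2 -> cycle length 1

Answer: 1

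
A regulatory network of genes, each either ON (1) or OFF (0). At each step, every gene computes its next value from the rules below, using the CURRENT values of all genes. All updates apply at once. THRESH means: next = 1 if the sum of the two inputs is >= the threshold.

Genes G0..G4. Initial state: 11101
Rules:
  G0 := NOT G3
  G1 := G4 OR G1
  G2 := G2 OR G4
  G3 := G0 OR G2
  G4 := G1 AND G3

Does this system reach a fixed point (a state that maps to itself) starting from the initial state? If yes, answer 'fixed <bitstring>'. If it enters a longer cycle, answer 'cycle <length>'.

Step 0: 11101
Step 1: G0=NOT G3=NOT 0=1 G1=G4|G1=1|1=1 G2=G2|G4=1|1=1 G3=G0|G2=1|1=1 G4=G1&G3=1&0=0 -> 11110
Step 2: G0=NOT G3=NOT 1=0 G1=G4|G1=0|1=1 G2=G2|G4=1|0=1 G3=G0|G2=1|1=1 G4=G1&G3=1&1=1 -> 01111
Step 3: G0=NOT G3=NOT 1=0 G1=G4|G1=1|1=1 G2=G2|G4=1|1=1 G3=G0|G2=0|1=1 G4=G1&G3=1&1=1 -> 01111
Fixed point reached at step 2: 01111

Answer: fixed 01111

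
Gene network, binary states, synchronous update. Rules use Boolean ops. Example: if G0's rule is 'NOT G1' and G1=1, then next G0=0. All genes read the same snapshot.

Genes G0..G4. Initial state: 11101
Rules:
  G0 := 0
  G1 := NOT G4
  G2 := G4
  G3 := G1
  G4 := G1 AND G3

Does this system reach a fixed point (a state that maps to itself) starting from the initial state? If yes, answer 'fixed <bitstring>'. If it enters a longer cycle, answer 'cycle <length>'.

Answer: cycle 5

Derivation:
Step 0: 11101
Step 1: G0=0(const) G1=NOT G4=NOT 1=0 G2=G4=1 G3=G1=1 G4=G1&G3=1&0=0 -> 00110
Step 2: G0=0(const) G1=NOT G4=NOT 0=1 G2=G4=0 G3=G1=0 G4=G1&G3=0&1=0 -> 01000
Step 3: G0=0(const) G1=NOT G4=NOT 0=1 G2=G4=0 G3=G1=1 G4=G1&G3=1&0=0 -> 01010
Step 4: G0=0(const) G1=NOT G4=NOT 0=1 G2=G4=0 G3=G1=1 G4=G1&G3=1&1=1 -> 01011
Step 5: G0=0(const) G1=NOT G4=NOT 1=0 G2=G4=1 G3=G1=1 G4=G1&G3=1&1=1 -> 00111
Step 6: G0=0(const) G1=NOT G4=NOT 1=0 G2=G4=1 G3=G1=0 G4=G1&G3=0&1=0 -> 00100
Step 7: G0=0(const) G1=NOT G4=NOT 0=1 G2=G4=0 G3=G1=0 G4=G1&G3=0&0=0 -> 01000
Cycle of length 5 starting at step 2 -> no fixed point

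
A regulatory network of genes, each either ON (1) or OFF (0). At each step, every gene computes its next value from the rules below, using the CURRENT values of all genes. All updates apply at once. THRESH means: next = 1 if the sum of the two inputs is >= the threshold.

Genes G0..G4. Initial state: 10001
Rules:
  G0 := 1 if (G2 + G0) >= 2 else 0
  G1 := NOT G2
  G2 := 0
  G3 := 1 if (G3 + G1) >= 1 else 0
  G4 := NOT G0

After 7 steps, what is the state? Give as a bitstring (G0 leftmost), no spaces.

Step 1: G0=(0+1>=2)=0 G1=NOT G2=NOT 0=1 G2=0(const) G3=(0+0>=1)=0 G4=NOT G0=NOT 1=0 -> 01000
Step 2: G0=(0+0>=2)=0 G1=NOT G2=NOT 0=1 G2=0(const) G3=(0+1>=1)=1 G4=NOT G0=NOT 0=1 -> 01011
Step 3: G0=(0+0>=2)=0 G1=NOT G2=NOT 0=1 G2=0(const) G3=(1+1>=1)=1 G4=NOT G0=NOT 0=1 -> 01011
Step 4: G0=(0+0>=2)=0 G1=NOT G2=NOT 0=1 G2=0(const) G3=(1+1>=1)=1 G4=NOT G0=NOT 0=1 -> 01011
Step 5: G0=(0+0>=2)=0 G1=NOT G2=NOT 0=1 G2=0(const) G3=(1+1>=1)=1 G4=NOT G0=NOT 0=1 -> 01011
Step 6: G0=(0+0>=2)=0 G1=NOT G2=NOT 0=1 G2=0(const) G3=(1+1>=1)=1 G4=NOT G0=NOT 0=1 -> 01011
Step 7: G0=(0+0>=2)=0 G1=NOT G2=NOT 0=1 G2=0(const) G3=(1+1>=1)=1 G4=NOT G0=NOT 0=1 -> 01011

01011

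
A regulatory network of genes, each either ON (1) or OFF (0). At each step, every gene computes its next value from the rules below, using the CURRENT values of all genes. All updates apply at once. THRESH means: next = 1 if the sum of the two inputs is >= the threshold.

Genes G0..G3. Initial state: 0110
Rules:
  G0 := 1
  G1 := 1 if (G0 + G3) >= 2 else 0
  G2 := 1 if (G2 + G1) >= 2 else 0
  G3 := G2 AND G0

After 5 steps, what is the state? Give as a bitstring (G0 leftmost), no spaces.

Step 1: G0=1(const) G1=(0+0>=2)=0 G2=(1+1>=2)=1 G3=G2&G0=1&0=0 -> 1010
Step 2: G0=1(const) G1=(1+0>=2)=0 G2=(1+0>=2)=0 G3=G2&G0=1&1=1 -> 1001
Step 3: G0=1(const) G1=(1+1>=2)=1 G2=(0+0>=2)=0 G3=G2&G0=0&1=0 -> 1100
Step 4: G0=1(const) G1=(1+0>=2)=0 G2=(0+1>=2)=0 G3=G2&G0=0&1=0 -> 1000
Step 5: G0=1(const) G1=(1+0>=2)=0 G2=(0+0>=2)=0 G3=G2&G0=0&1=0 -> 1000

1000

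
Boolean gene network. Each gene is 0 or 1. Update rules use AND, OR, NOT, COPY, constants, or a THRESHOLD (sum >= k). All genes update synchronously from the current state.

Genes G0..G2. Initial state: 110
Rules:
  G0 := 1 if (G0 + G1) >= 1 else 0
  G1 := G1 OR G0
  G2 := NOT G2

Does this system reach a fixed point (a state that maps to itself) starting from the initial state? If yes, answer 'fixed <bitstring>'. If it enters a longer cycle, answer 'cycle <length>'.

Step 0: 110
Step 1: G0=(1+1>=1)=1 G1=G1|G0=1|1=1 G2=NOT G2=NOT 0=1 -> 111
Step 2: G0=(1+1>=1)=1 G1=G1|G0=1|1=1 G2=NOT G2=NOT 1=0 -> 110
Cycle of length 2 starting at step 0 -> no fixed point

Answer: cycle 2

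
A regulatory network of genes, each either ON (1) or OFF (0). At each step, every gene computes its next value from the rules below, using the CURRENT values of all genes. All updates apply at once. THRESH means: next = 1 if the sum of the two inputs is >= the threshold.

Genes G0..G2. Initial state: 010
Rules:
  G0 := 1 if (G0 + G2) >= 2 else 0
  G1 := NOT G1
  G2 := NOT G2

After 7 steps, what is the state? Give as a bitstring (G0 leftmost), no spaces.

Step 1: G0=(0+0>=2)=0 G1=NOT G1=NOT 1=0 G2=NOT G2=NOT 0=1 -> 001
Step 2: G0=(0+1>=2)=0 G1=NOT G1=NOT 0=1 G2=NOT G2=NOT 1=0 -> 010
Step 3: G0=(0+0>=2)=0 G1=NOT G1=NOT 1=0 G2=NOT G2=NOT 0=1 -> 001
Step 4: G0=(0+1>=2)=0 G1=NOT G1=NOT 0=1 G2=NOT G2=NOT 1=0 -> 010
Step 5: G0=(0+0>=2)=0 G1=NOT G1=NOT 1=0 G2=NOT G2=NOT 0=1 -> 001
Step 6: G0=(0+1>=2)=0 G1=NOT G1=NOT 0=1 G2=NOT G2=NOT 1=0 -> 010
Step 7: G0=(0+0>=2)=0 G1=NOT G1=NOT 1=0 G2=NOT G2=NOT 0=1 -> 001

001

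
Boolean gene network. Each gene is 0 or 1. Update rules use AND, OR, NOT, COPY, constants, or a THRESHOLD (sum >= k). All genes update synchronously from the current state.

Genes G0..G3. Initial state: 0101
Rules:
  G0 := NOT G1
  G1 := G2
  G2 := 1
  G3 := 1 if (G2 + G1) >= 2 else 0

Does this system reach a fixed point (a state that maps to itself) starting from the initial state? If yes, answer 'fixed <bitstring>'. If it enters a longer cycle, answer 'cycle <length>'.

Step 0: 0101
Step 1: G0=NOT G1=NOT 1=0 G1=G2=0 G2=1(const) G3=(0+1>=2)=0 -> 0010
Step 2: G0=NOT G1=NOT 0=1 G1=G2=1 G2=1(const) G3=(1+0>=2)=0 -> 1110
Step 3: G0=NOT G1=NOT 1=0 G1=G2=1 G2=1(const) G3=(1+1>=2)=1 -> 0111
Step 4: G0=NOT G1=NOT 1=0 G1=G2=1 G2=1(const) G3=(1+1>=2)=1 -> 0111
Fixed point reached at step 3: 0111

Answer: fixed 0111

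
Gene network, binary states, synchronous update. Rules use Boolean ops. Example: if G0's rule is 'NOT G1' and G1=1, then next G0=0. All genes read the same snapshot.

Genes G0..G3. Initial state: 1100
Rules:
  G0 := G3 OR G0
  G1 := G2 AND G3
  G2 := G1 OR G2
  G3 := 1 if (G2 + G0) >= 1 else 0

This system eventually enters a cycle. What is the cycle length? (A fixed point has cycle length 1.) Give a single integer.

Step 0: 1100
Step 1: G0=G3|G0=0|1=1 G1=G2&G3=0&0=0 G2=G1|G2=1|0=1 G3=(0+1>=1)=1 -> 1011
Step 2: G0=G3|G0=1|1=1 G1=G2&G3=1&1=1 G2=G1|G2=0|1=1 G3=(1+1>=1)=1 -> 1111
Step 3: G0=G3|G0=1|1=1 G1=G2&G3=1&1=1 G2=G1|G2=1|1=1 G3=(1+1>=1)=1 -> 1111
State from step 3 equals state from step 2 -> cycle length 1

Answer: 1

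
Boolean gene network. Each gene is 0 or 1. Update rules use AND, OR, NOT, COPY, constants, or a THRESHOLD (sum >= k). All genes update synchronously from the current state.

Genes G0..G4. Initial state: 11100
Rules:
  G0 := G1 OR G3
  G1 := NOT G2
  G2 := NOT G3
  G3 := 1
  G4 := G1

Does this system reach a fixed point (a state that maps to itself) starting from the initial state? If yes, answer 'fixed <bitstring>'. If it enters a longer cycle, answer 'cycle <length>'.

Answer: fixed 11011

Derivation:
Step 0: 11100
Step 1: G0=G1|G3=1|0=1 G1=NOT G2=NOT 1=0 G2=NOT G3=NOT 0=1 G3=1(const) G4=G1=1 -> 10111
Step 2: G0=G1|G3=0|1=1 G1=NOT G2=NOT 1=0 G2=NOT G3=NOT 1=0 G3=1(const) G4=G1=0 -> 10010
Step 3: G0=G1|G3=0|1=1 G1=NOT G2=NOT 0=1 G2=NOT G3=NOT 1=0 G3=1(const) G4=G1=0 -> 11010
Step 4: G0=G1|G3=1|1=1 G1=NOT G2=NOT 0=1 G2=NOT G3=NOT 1=0 G3=1(const) G4=G1=1 -> 11011
Step 5: G0=G1|G3=1|1=1 G1=NOT G2=NOT 0=1 G2=NOT G3=NOT 1=0 G3=1(const) G4=G1=1 -> 11011
Fixed point reached at step 4: 11011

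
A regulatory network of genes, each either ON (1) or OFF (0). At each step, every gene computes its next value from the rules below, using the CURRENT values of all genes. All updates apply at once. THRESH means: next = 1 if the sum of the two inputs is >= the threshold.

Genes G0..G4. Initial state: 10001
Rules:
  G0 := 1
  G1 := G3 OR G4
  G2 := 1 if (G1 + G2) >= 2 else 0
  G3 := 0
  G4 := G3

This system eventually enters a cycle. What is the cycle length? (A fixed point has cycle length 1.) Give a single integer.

Step 0: 10001
Step 1: G0=1(const) G1=G3|G4=0|1=1 G2=(0+0>=2)=0 G3=0(const) G4=G3=0 -> 11000
Step 2: G0=1(const) G1=G3|G4=0|0=0 G2=(1+0>=2)=0 G3=0(const) G4=G3=0 -> 10000
Step 3: G0=1(const) G1=G3|G4=0|0=0 G2=(0+0>=2)=0 G3=0(const) G4=G3=0 -> 10000
State from step 3 equals state from step 2 -> cycle length 1

Answer: 1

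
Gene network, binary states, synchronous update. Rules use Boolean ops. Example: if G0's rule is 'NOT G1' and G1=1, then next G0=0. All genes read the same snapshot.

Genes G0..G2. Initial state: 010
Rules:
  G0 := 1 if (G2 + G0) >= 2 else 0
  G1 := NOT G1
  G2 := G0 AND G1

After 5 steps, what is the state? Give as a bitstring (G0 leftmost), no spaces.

Step 1: G0=(0+0>=2)=0 G1=NOT G1=NOT 1=0 G2=G0&G1=0&1=0 -> 000
Step 2: G0=(0+0>=2)=0 G1=NOT G1=NOT 0=1 G2=G0&G1=0&0=0 -> 010
Step 3: G0=(0+0>=2)=0 G1=NOT G1=NOT 1=0 G2=G0&G1=0&1=0 -> 000
Step 4: G0=(0+0>=2)=0 G1=NOT G1=NOT 0=1 G2=G0&G1=0&0=0 -> 010
Step 5: G0=(0+0>=2)=0 G1=NOT G1=NOT 1=0 G2=G0&G1=0&1=0 -> 000

000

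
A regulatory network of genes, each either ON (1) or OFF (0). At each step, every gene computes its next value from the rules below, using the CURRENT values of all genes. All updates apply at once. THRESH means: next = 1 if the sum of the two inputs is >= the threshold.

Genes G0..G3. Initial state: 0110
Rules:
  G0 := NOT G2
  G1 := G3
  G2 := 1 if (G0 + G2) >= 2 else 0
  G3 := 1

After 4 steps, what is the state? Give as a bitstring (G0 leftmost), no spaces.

Step 1: G0=NOT G2=NOT 1=0 G1=G3=0 G2=(0+1>=2)=0 G3=1(const) -> 0001
Step 2: G0=NOT G2=NOT 0=1 G1=G3=1 G2=(0+0>=2)=0 G3=1(const) -> 1101
Step 3: G0=NOT G2=NOT 0=1 G1=G3=1 G2=(1+0>=2)=0 G3=1(const) -> 1101
Step 4: G0=NOT G2=NOT 0=1 G1=G3=1 G2=(1+0>=2)=0 G3=1(const) -> 1101

1101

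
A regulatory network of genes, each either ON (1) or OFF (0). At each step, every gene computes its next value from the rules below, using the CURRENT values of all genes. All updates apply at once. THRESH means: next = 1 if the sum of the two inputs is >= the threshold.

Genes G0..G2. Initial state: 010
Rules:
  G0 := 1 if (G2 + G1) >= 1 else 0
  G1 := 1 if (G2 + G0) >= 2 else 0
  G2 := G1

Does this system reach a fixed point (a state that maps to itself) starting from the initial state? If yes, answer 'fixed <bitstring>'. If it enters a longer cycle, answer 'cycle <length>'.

Answer: cycle 2

Derivation:
Step 0: 010
Step 1: G0=(0+1>=1)=1 G1=(0+0>=2)=0 G2=G1=1 -> 101
Step 2: G0=(1+0>=1)=1 G1=(1+1>=2)=1 G2=G1=0 -> 110
Step 3: G0=(0+1>=1)=1 G1=(0+1>=2)=0 G2=G1=1 -> 101
Cycle of length 2 starting at step 1 -> no fixed point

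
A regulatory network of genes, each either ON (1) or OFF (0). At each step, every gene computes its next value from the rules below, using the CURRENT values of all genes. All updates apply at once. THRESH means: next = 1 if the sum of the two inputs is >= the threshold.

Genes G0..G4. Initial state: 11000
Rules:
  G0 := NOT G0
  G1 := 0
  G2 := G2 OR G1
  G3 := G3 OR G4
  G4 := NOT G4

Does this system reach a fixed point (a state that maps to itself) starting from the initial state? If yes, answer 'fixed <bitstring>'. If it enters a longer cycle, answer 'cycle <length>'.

Step 0: 11000
Step 1: G0=NOT G0=NOT 1=0 G1=0(const) G2=G2|G1=0|1=1 G3=G3|G4=0|0=0 G4=NOT G4=NOT 0=1 -> 00101
Step 2: G0=NOT G0=NOT 0=1 G1=0(const) G2=G2|G1=1|0=1 G3=G3|G4=0|1=1 G4=NOT G4=NOT 1=0 -> 10110
Step 3: G0=NOT G0=NOT 1=0 G1=0(const) G2=G2|G1=1|0=1 G3=G3|G4=1|0=1 G4=NOT G4=NOT 0=1 -> 00111
Step 4: G0=NOT G0=NOT 0=1 G1=0(const) G2=G2|G1=1|0=1 G3=G3|G4=1|1=1 G4=NOT G4=NOT 1=0 -> 10110
Cycle of length 2 starting at step 2 -> no fixed point

Answer: cycle 2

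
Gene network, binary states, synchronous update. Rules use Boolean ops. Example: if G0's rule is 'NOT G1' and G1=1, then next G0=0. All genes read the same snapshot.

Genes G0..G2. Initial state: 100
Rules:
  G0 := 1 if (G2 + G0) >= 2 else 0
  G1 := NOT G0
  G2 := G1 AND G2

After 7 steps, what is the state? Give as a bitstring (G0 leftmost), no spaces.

Step 1: G0=(0+1>=2)=0 G1=NOT G0=NOT 1=0 G2=G1&G2=0&0=0 -> 000
Step 2: G0=(0+0>=2)=0 G1=NOT G0=NOT 0=1 G2=G1&G2=0&0=0 -> 010
Step 3: G0=(0+0>=2)=0 G1=NOT G0=NOT 0=1 G2=G1&G2=1&0=0 -> 010
Step 4: G0=(0+0>=2)=0 G1=NOT G0=NOT 0=1 G2=G1&G2=1&0=0 -> 010
Step 5: G0=(0+0>=2)=0 G1=NOT G0=NOT 0=1 G2=G1&G2=1&0=0 -> 010
Step 6: G0=(0+0>=2)=0 G1=NOT G0=NOT 0=1 G2=G1&G2=1&0=0 -> 010
Step 7: G0=(0+0>=2)=0 G1=NOT G0=NOT 0=1 G2=G1&G2=1&0=0 -> 010

010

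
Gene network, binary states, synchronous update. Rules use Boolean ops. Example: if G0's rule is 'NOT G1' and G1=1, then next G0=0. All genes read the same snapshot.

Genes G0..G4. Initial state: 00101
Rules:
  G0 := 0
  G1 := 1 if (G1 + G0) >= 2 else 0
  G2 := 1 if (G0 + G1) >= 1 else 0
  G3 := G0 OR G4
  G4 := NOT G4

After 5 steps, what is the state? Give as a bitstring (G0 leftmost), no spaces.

Step 1: G0=0(const) G1=(0+0>=2)=0 G2=(0+0>=1)=0 G3=G0|G4=0|1=1 G4=NOT G4=NOT 1=0 -> 00010
Step 2: G0=0(const) G1=(0+0>=2)=0 G2=(0+0>=1)=0 G3=G0|G4=0|0=0 G4=NOT G4=NOT 0=1 -> 00001
Step 3: G0=0(const) G1=(0+0>=2)=0 G2=(0+0>=1)=0 G3=G0|G4=0|1=1 G4=NOT G4=NOT 1=0 -> 00010
Step 4: G0=0(const) G1=(0+0>=2)=0 G2=(0+0>=1)=0 G3=G0|G4=0|0=0 G4=NOT G4=NOT 0=1 -> 00001
Step 5: G0=0(const) G1=(0+0>=2)=0 G2=(0+0>=1)=0 G3=G0|G4=0|1=1 G4=NOT G4=NOT 1=0 -> 00010

00010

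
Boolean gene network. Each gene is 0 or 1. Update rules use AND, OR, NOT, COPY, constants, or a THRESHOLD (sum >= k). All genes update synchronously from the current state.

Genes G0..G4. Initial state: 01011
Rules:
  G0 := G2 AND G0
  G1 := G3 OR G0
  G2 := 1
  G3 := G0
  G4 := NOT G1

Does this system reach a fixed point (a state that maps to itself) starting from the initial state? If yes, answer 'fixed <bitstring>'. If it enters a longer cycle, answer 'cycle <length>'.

Step 0: 01011
Step 1: G0=G2&G0=0&0=0 G1=G3|G0=1|0=1 G2=1(const) G3=G0=0 G4=NOT G1=NOT 1=0 -> 01100
Step 2: G0=G2&G0=1&0=0 G1=G3|G0=0|0=0 G2=1(const) G3=G0=0 G4=NOT G1=NOT 1=0 -> 00100
Step 3: G0=G2&G0=1&0=0 G1=G3|G0=0|0=0 G2=1(const) G3=G0=0 G4=NOT G1=NOT 0=1 -> 00101
Step 4: G0=G2&G0=1&0=0 G1=G3|G0=0|0=0 G2=1(const) G3=G0=0 G4=NOT G1=NOT 0=1 -> 00101
Fixed point reached at step 3: 00101

Answer: fixed 00101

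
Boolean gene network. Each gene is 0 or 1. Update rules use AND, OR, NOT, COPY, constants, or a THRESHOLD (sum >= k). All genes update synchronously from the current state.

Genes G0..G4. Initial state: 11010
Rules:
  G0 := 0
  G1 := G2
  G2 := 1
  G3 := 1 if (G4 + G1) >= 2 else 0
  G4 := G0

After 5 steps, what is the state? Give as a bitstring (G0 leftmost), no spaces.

Step 1: G0=0(const) G1=G2=0 G2=1(const) G3=(0+1>=2)=0 G4=G0=1 -> 00101
Step 2: G0=0(const) G1=G2=1 G2=1(const) G3=(1+0>=2)=0 G4=G0=0 -> 01100
Step 3: G0=0(const) G1=G2=1 G2=1(const) G3=(0+1>=2)=0 G4=G0=0 -> 01100
Step 4: G0=0(const) G1=G2=1 G2=1(const) G3=(0+1>=2)=0 G4=G0=0 -> 01100
Step 5: G0=0(const) G1=G2=1 G2=1(const) G3=(0+1>=2)=0 G4=G0=0 -> 01100

01100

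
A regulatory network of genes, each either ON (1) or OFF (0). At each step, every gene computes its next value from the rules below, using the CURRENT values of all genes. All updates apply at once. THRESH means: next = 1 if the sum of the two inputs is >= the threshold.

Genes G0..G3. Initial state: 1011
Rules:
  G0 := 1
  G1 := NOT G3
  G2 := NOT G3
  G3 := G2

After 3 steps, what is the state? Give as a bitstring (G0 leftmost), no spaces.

Step 1: G0=1(const) G1=NOT G3=NOT 1=0 G2=NOT G3=NOT 1=0 G3=G2=1 -> 1001
Step 2: G0=1(const) G1=NOT G3=NOT 1=0 G2=NOT G3=NOT 1=0 G3=G2=0 -> 1000
Step 3: G0=1(const) G1=NOT G3=NOT 0=1 G2=NOT G3=NOT 0=1 G3=G2=0 -> 1110

1110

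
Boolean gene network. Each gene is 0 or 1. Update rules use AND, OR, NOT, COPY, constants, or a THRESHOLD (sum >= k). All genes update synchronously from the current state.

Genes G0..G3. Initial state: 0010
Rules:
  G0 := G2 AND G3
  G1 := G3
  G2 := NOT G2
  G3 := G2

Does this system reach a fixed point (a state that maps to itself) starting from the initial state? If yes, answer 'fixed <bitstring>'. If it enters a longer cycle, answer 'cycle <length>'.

Step 0: 0010
Step 1: G0=G2&G3=1&0=0 G1=G3=0 G2=NOT G2=NOT 1=0 G3=G2=1 -> 0001
Step 2: G0=G2&G3=0&1=0 G1=G3=1 G2=NOT G2=NOT 0=1 G3=G2=0 -> 0110
Step 3: G0=G2&G3=1&0=0 G1=G3=0 G2=NOT G2=NOT 1=0 G3=G2=1 -> 0001
Cycle of length 2 starting at step 1 -> no fixed point

Answer: cycle 2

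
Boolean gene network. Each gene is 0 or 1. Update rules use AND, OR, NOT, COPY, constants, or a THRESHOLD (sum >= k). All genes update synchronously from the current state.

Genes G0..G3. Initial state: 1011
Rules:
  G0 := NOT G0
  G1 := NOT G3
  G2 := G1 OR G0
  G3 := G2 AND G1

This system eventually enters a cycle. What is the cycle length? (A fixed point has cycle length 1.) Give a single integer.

Answer: 4

Derivation:
Step 0: 1011
Step 1: G0=NOT G0=NOT 1=0 G1=NOT G3=NOT 1=0 G2=G1|G0=0|1=1 G3=G2&G1=1&0=0 -> 0010
Step 2: G0=NOT G0=NOT 0=1 G1=NOT G3=NOT 0=1 G2=G1|G0=0|0=0 G3=G2&G1=1&0=0 -> 1100
Step 3: G0=NOT G0=NOT 1=0 G1=NOT G3=NOT 0=1 G2=G1|G0=1|1=1 G3=G2&G1=0&1=0 -> 0110
Step 4: G0=NOT G0=NOT 0=1 G1=NOT G3=NOT 0=1 G2=G1|G0=1|0=1 G3=G2&G1=1&1=1 -> 1111
Step 5: G0=NOT G0=NOT 1=0 G1=NOT G3=NOT 1=0 G2=G1|G0=1|1=1 G3=G2&G1=1&1=1 -> 0011
Step 6: G0=NOT G0=NOT 0=1 G1=NOT G3=NOT 1=0 G2=G1|G0=0|0=0 G3=G2&G1=1&0=0 -> 1000
Step 7: G0=NOT G0=NOT 1=0 G1=NOT G3=NOT 0=1 G2=G1|G0=0|1=1 G3=G2&G1=0&0=0 -> 0110
State from step 7 equals state from step 3 -> cycle length 4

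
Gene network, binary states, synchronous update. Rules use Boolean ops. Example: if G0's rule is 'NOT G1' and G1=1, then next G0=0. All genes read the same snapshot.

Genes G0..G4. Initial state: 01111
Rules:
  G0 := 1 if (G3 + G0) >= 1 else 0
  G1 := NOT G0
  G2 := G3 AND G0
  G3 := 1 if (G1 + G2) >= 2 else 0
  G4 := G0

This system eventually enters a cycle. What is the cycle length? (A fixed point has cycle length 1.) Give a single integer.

Step 0: 01111
Step 1: G0=(1+0>=1)=1 G1=NOT G0=NOT 0=1 G2=G3&G0=1&0=0 G3=(1+1>=2)=1 G4=G0=0 -> 11010
Step 2: G0=(1+1>=1)=1 G1=NOT G0=NOT 1=0 G2=G3&G0=1&1=1 G3=(1+0>=2)=0 G4=G0=1 -> 10101
Step 3: G0=(0+1>=1)=1 G1=NOT G0=NOT 1=0 G2=G3&G0=0&1=0 G3=(0+1>=2)=0 G4=G0=1 -> 10001
Step 4: G0=(0+1>=1)=1 G1=NOT G0=NOT 1=0 G2=G3&G0=0&1=0 G3=(0+0>=2)=0 G4=G0=1 -> 10001
State from step 4 equals state from step 3 -> cycle length 1

Answer: 1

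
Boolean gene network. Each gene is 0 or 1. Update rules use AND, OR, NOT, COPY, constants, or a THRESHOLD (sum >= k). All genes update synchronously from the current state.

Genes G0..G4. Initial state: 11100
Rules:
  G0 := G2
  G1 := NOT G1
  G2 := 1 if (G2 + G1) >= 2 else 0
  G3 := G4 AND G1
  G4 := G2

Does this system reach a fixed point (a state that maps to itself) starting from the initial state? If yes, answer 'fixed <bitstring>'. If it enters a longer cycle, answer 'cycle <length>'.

Answer: cycle 2

Derivation:
Step 0: 11100
Step 1: G0=G2=1 G1=NOT G1=NOT 1=0 G2=(1+1>=2)=1 G3=G4&G1=0&1=0 G4=G2=1 -> 10101
Step 2: G0=G2=1 G1=NOT G1=NOT 0=1 G2=(1+0>=2)=0 G3=G4&G1=1&0=0 G4=G2=1 -> 11001
Step 3: G0=G2=0 G1=NOT G1=NOT 1=0 G2=(0+1>=2)=0 G3=G4&G1=1&1=1 G4=G2=0 -> 00010
Step 4: G0=G2=0 G1=NOT G1=NOT 0=1 G2=(0+0>=2)=0 G3=G4&G1=0&0=0 G4=G2=0 -> 01000
Step 5: G0=G2=0 G1=NOT G1=NOT 1=0 G2=(0+1>=2)=0 G3=G4&G1=0&1=0 G4=G2=0 -> 00000
Step 6: G0=G2=0 G1=NOT G1=NOT 0=1 G2=(0+0>=2)=0 G3=G4&G1=0&0=0 G4=G2=0 -> 01000
Cycle of length 2 starting at step 4 -> no fixed point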